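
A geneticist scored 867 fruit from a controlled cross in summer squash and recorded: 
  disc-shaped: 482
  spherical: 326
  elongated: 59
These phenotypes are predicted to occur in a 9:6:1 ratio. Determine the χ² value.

Expected counts for N = 867 under a 9:6:1 ratio (total parts = 16):
  disc-shaped: 867 × 9/16 = 487.6875
  spherical: 867 × 6/16 = 325.125
  elongated: 867 × 1/16 = 54.1875
χ² = Σ (O − E)² / E
  disc-shaped: (482 − 487.6875)² / 487.6875 = 0.0663
  spherical: (326 − 325.125)² / 325.125 = 0.0024
  elongated: (59 − 54.1875)² / 54.1875 = 0.4274
χ² = 0.0663 + 0.0024 + 0.4274 = 0.4961 ≈ 0.496

0.496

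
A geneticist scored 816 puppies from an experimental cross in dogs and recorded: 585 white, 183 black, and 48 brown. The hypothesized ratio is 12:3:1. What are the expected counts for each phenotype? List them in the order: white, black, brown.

612, 153, 51

Under the 12:3:1 hypothesis (Σ ratio = 16, N = 816):
  white: 816 × 12/16 = 612
  black: 816 × 3/16 = 153
  brown: 816 × 1/16 = 51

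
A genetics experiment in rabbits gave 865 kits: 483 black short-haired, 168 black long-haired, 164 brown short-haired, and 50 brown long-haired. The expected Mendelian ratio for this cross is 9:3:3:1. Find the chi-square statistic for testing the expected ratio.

0.560

The 9:3:3:1 ratio has 16 parts, so with N = 865 the expected counts are:
  black short-haired: 865 × 9/16 = 486.5625
  black long-haired: 865 × 3/16 = 162.1875
  brown short-haired: 865 × 3/16 = 162.1875
  brown long-haired: 865 × 1/16 = 54.0625
χ² = Σ (O − E)² / E
  black short-haired: (483 − 486.5625)² / 486.5625 = 0.0261
  black long-haired: (168 − 162.1875)² / 162.1875 = 0.2083
  brown short-haired: (164 − 162.1875)² / 162.1875 = 0.0203
  brown long-haired: (50 − 54.0625)² / 54.0625 = 0.3053
χ² = 0.0261 + 0.2083 + 0.0203 + 0.3053 = 0.560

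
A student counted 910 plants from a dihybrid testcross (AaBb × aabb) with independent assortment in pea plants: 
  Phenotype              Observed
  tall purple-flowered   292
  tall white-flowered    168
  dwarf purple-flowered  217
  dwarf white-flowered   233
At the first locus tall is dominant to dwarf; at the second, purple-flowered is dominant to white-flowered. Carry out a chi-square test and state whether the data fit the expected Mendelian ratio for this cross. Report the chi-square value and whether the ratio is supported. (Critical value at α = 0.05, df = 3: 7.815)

34.466; not consistent

A dihybrid testcross with independent assortment gives a 1:1:1:1 ratio.
Expected counts for N = 910 under a 1:1:1:1 ratio (total parts = 4):
  tall purple-flowered: 910 × 1/4 = 227.5
  tall white-flowered: 910 × 1/4 = 227.5
  dwarf purple-flowered: 910 × 1/4 = 227.5
  dwarf white-flowered: 910 × 1/4 = 227.5
χ² = Σ (O − E)² / E
  tall purple-flowered: (292 − 227.5)² / 227.5 = 18.2868
  tall white-flowered: (168 − 227.5)² / 227.5 = 15.5615
  dwarf purple-flowered: (217 − 227.5)² / 227.5 = 0.4846
  dwarf white-flowered: (233 − 227.5)² / 227.5 = 0.1330
χ² = 18.2868 + 15.5615 + 0.4846 + 0.1330 = 34.4659 ≈ 34.466
Degrees of freedom = 4 − 1 = 3; critical value at α = 0.05 is 7.815.
Since 34.466 > 7.815, we reject the null hypothesis — the data do not fit the 1:1:1:1 ratio.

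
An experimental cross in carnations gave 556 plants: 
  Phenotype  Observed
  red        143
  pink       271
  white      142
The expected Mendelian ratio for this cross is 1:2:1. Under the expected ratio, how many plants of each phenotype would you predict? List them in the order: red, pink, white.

Total ratio parts = 4. Expected numbers out of 556:
  red: 556 × 1/4 = 139
  pink: 556 × 2/4 = 278
  white: 556 × 1/4 = 139

139, 278, 139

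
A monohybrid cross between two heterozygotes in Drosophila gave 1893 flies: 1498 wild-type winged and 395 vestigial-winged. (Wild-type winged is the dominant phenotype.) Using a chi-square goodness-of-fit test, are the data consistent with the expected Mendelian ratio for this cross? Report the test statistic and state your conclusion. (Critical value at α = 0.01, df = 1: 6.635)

For a monohybrid cross between heterozygotes with complete dominance, the expected phenotypic ratio is 3:1.
Expected counts for N = 1893 under a 3:1 ratio (total parts = 4):
  wild-type winged: 1893 × 3/4 = 1419.75
  vestigial-winged: 1893 × 1/4 = 473.25
χ² = Σ (O − E)² / E
  wild-type winged: (1498 − 1419.75)² / 1419.75 = 4.3128
  vestigial-winged: (395 − 473.25)² / 473.25 = 12.9383
χ² = 4.3128 + 12.9383 = 17.2511 ≈ 17.251
Degrees of freedom = 2 − 1 = 1; critical value at α = 0.01 is 6.635.
Since 17.251 > 6.635, we reject the null hypothesis — the data do not fit the 3:1 ratio.

17.251; not consistent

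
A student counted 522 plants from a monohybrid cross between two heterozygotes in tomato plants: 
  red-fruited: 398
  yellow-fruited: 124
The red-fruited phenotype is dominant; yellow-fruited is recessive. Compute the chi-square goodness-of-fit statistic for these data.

For a monohybrid cross between heterozygotes with complete dominance, the expected phenotypic ratio is 3:1.
Under the 3:1 hypothesis (Σ ratio = 4, N = 522):
  red-fruited: 522 × 3/4 = 391.5
  yellow-fruited: 522 × 1/4 = 130.5
χ² = Σ (O − E)² / E
  red-fruited: (398 − 391.5)² / 391.5 = 0.1079
  yellow-fruited: (124 − 130.5)² / 130.5 = 0.3238
χ² = 0.1079 + 0.3238 = 0.4317 ≈ 0.432

0.432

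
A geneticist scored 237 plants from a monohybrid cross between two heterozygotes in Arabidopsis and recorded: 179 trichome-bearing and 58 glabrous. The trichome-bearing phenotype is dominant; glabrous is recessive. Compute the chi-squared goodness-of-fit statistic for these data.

0.035

For a monohybrid cross between heterozygotes with complete dominance, the expected phenotypic ratio is 3:1.
Under the 3:1 hypothesis (Σ ratio = 4, N = 237):
  trichome-bearing: 237 × 3/4 = 177.75
  glabrous: 237 × 1/4 = 59.25
χ² = Σ (O − E)² / E
  trichome-bearing: (179 − 177.75)² / 177.75 = 0.0088
  glabrous: (58 − 59.25)² / 59.25 = 0.0264
χ² = 0.0088 + 0.0264 = 0.0352 ≈ 0.035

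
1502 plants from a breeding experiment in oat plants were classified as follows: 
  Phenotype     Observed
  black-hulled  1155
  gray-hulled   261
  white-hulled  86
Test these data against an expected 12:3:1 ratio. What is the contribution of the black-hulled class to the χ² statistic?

Total ratio parts = 16. Expected numbers out of 1502:
  black-hulled: 1502 × 12/16 = 1126.5
  gray-hulled: 1502 × 3/16 = 281.625
  white-hulled: 1502 × 1/16 = 93.875
Contribution of black-hulled: (1155 − 1126.5)² / 1126.5 = 0.7210

0.721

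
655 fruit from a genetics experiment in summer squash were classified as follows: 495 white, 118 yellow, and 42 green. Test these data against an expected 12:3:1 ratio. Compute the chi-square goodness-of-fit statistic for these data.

0.245

Total ratio parts = 16. Expected numbers out of 655:
  white: 655 × 12/16 = 491.25
  yellow: 655 × 3/16 = 122.8125
  green: 655 × 1/16 = 40.9375
χ² = Σ (O − E)² / E
  white: (495 − 491.25)² / 491.25 = 0.0286
  yellow: (118 − 122.8125)² / 122.8125 = 0.1886
  green: (42 − 40.9375)² / 40.9375 = 0.0276
χ² = 0.0286 + 0.1886 + 0.0276 = 0.2448 ≈ 0.245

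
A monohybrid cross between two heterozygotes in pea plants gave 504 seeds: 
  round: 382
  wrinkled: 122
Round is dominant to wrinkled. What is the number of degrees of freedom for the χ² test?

1

For a monohybrid cross between heterozygotes with complete dominance, the expected phenotypic ratio is 3:1.
A goodness-of-fit test with 2 phenotype classes has df = 2 − 1 = 1.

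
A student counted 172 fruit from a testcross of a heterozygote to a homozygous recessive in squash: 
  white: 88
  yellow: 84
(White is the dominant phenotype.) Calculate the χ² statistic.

0.093

A testcross of a heterozygote (Aa × aa) gives a 1:1 phenotypic ratio.
Total ratio parts = 2. Expected numbers out of 172:
  white: 172 × 1/2 = 86
  yellow: 172 × 1/2 = 86
χ² = Σ (O − E)² / E
  white: (88 − 86)² / 86 = 0.0465
  yellow: (84 − 86)² / 86 = 0.0465
χ² = 0.0465 + 0.0465 = 0.093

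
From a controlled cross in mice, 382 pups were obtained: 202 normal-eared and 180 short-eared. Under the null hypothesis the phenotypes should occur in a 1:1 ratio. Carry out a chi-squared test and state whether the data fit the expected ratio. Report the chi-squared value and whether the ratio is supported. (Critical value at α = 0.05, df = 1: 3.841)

1.267; consistent

Under the 1:1 hypothesis (Σ ratio = 2, N = 382):
  normal-eared: 382 × 1/2 = 191
  short-eared: 382 × 1/2 = 191
χ² = Σ (O − E)² / E
  normal-eared: (202 − 191)² / 191 = 0.6335
  short-eared: (180 − 191)² / 191 = 0.6335
χ² = 0.6335 + 0.6335 = 1.267
Degrees of freedom = 2 − 1 = 1; critical value at α = 0.05 is 3.841.
Since 1.267 < 3.841, we fail to reject the null hypothesis — the data are consistent with the 1:1 ratio.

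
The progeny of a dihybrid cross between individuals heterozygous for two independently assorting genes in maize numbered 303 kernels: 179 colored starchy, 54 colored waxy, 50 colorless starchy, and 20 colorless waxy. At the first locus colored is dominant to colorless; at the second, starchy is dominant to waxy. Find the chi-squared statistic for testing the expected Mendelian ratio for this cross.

1.446

A dihybrid F₂ with independent assortment and complete dominance at both loci gives a 9:3:3:1 phenotypic ratio.
Expected counts for N = 303 under a 9:3:3:1 ratio (total parts = 16):
  colored starchy: 303 × 9/16 = 170.4375
  colored waxy: 303 × 3/16 = 56.8125
  colorless starchy: 303 × 3/16 = 56.8125
  colorless waxy: 303 × 1/16 = 18.9375
χ² = Σ (O − E)² / E
  colored starchy: (179 − 170.4375)² / 170.4375 = 0.4302
  colored waxy: (54 − 56.8125)² / 56.8125 = 0.1392
  colorless starchy: (50 − 56.8125)² / 56.8125 = 0.8169
  colorless waxy: (20 − 18.9375)² / 18.9375 = 0.0596
χ² = 0.4302 + 0.1392 + 0.8169 + 0.0596 = 1.4459 ≈ 1.446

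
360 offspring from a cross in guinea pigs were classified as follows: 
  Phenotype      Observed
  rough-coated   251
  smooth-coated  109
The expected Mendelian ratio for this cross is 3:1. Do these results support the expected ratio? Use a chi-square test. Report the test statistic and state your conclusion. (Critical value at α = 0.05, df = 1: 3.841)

5.348; not consistent

Expected counts for N = 360 under a 3:1 ratio (total parts = 4):
  rough-coated: 360 × 3/4 = 270
  smooth-coated: 360 × 1/4 = 90
χ² = Σ (O − E)² / E
  rough-coated: (251 − 270)² / 270 = 1.3370
  smooth-coated: (109 − 90)² / 90 = 4.0111
χ² = 1.3370 + 4.0111 = 5.3481 ≈ 5.348
Degrees of freedom = 2 − 1 = 1; critical value at α = 0.05 is 3.841.
Since 5.348 > 3.841, we reject the null hypothesis — the data do not fit the 3:1 ratio.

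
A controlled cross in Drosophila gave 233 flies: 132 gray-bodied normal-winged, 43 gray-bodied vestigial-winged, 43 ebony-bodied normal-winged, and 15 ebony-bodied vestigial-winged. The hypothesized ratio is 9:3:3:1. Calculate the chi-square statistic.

0.041

Expected counts for N = 233 under a 9:3:3:1 ratio (total parts = 16):
  gray-bodied normal-winged: 233 × 9/16 = 131.0625
  gray-bodied vestigial-winged: 233 × 3/16 = 43.6875
  ebony-bodied normal-winged: 233 × 3/16 = 43.6875
  ebony-bodied vestigial-winged: 233 × 1/16 = 14.5625
χ² = Σ (O − E)² / E
  gray-bodied normal-winged: (132 − 131.0625)² / 131.0625 = 0.0067
  gray-bodied vestigial-winged: (43 − 43.6875)² / 43.6875 = 0.0108
  ebony-bodied normal-winged: (43 − 43.6875)² / 43.6875 = 0.0108
  ebony-bodied vestigial-winged: (15 − 14.5625)² / 14.5625 = 0.0131
χ² = 0.0067 + 0.0108 + 0.0108 + 0.0131 = 0.0414 ≈ 0.041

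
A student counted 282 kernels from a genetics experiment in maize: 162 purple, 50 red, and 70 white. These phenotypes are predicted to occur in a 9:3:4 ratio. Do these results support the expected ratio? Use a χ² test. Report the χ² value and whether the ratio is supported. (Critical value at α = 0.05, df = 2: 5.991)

Total ratio parts = 16. Expected numbers out of 282:
  purple: 282 × 9/16 = 158.625
  red: 282 × 3/16 = 52.875
  white: 282 × 4/16 = 70.5
χ² = Σ (O − E)² / E
  purple: (162 − 158.625)² / 158.625 = 0.0718
  red: (50 − 52.875)² / 52.875 = 0.1563
  white: (70 − 70.5)² / 70.5 = 0.0035
χ² = 0.0718 + 0.1563 + 0.0035 = 0.2316 ≈ 0.232
Degrees of freedom = 3 − 1 = 2; critical value at α = 0.05 is 5.991.
Since 0.232 < 5.991, we fail to reject the null hypothesis — the data are consistent with the 9:3:4 ratio.

0.232; consistent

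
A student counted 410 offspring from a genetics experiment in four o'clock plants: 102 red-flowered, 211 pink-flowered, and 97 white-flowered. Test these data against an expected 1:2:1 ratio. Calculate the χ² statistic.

The 1:2:1 ratio has 4 parts, so with N = 410 the expected counts are:
  red-flowered: 410 × 1/4 = 102.5
  pink-flowered: 410 × 2/4 = 205
  white-flowered: 410 × 1/4 = 102.5
χ² = Σ (O − E)² / E
  red-flowered: (102 − 102.5)² / 102.5 = 0.0024
  pink-flowered: (211 − 205)² / 205 = 0.1756
  white-flowered: (97 − 102.5)² / 102.5 = 0.2951
χ² = 0.0024 + 0.1756 + 0.2951 = 0.4731 ≈ 0.473

0.473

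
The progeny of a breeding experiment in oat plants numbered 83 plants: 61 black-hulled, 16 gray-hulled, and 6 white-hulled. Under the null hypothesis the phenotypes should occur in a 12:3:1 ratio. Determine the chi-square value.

0.165

Under the 12:3:1 hypothesis (Σ ratio = 16, N = 83):
  black-hulled: 83 × 12/16 = 62.25
  gray-hulled: 83 × 3/16 = 15.5625
  white-hulled: 83 × 1/16 = 5.1875
χ² = Σ (O − E)² / E
  black-hulled: (61 − 62.25)² / 62.25 = 0.0251
  gray-hulled: (16 − 15.5625)² / 15.5625 = 0.0123
  white-hulled: (6 − 5.1875)² / 5.1875 = 0.1273
χ² = 0.0251 + 0.0123 + 0.1273 = 0.1647 ≈ 0.165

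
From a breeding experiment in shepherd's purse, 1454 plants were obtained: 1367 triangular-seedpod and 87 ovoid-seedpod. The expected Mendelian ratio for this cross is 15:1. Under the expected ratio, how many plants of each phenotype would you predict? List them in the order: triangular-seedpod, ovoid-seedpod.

1363.125, 90.875

Under the 15:1 hypothesis (Σ ratio = 16, N = 1454):
  triangular-seedpod: 1454 × 15/16 = 1363.125
  ovoid-seedpod: 1454 × 1/16 = 90.875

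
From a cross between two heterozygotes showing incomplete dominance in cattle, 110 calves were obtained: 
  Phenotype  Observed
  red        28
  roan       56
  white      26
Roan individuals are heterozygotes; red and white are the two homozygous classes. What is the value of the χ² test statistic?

0.109

With incomplete dominance, a heterozygote × heterozygote cross gives a 1:2:1 phenotypic ratio.
Expected counts for N = 110 under a 1:2:1 ratio (total parts = 4):
  red: 110 × 1/4 = 27.5
  roan: 110 × 2/4 = 55
  white: 110 × 1/4 = 27.5
χ² = Σ (O − E)² / E
  red: (28 − 27.5)² / 27.5 = 0.0091
  roan: (56 − 55)² / 55 = 0.0182
  white: (26 − 27.5)² / 27.5 = 0.0818
χ² = 0.0091 + 0.0182 + 0.0818 = 0.1091 ≈ 0.109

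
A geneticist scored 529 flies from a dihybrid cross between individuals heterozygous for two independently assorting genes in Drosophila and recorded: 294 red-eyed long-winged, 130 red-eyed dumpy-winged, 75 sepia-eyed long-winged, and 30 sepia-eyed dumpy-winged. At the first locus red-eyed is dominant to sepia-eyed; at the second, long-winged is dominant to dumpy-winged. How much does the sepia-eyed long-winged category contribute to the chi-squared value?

A dihybrid F₂ with independent assortment and complete dominance at both loci gives a 9:3:3:1 phenotypic ratio.
Expected counts for N = 529 under a 9:3:3:1 ratio (total parts = 16):
  red-eyed long-winged: 529 × 9/16 = 297.5625
  red-eyed dumpy-winged: 529 × 3/16 = 99.1875
  sepia-eyed long-winged: 529 × 3/16 = 99.1875
  sepia-eyed dumpy-winged: 529 × 1/16 = 33.0625
Contribution of sepia-eyed long-winged: (75 − 99.1875)² / 99.1875 = 5.8983

5.898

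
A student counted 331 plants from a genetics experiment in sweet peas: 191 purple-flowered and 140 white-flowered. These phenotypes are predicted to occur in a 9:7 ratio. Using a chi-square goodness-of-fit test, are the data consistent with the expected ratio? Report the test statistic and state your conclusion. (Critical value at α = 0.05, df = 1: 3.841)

Expected counts for N = 331 under a 9:7 ratio (total parts = 16):
  purple-flowered: 331 × 9/16 = 186.1875
  white-flowered: 331 × 7/16 = 144.8125
χ² = Σ (O − E)² / E
  purple-flowered: (191 − 186.1875)² / 186.1875 = 0.1244
  white-flowered: (140 − 144.8125)² / 144.8125 = 0.1599
χ² = 0.1244 + 0.1599 = 0.2843 ≈ 0.284
Degrees of freedom = 2 − 1 = 1; critical value at α = 0.05 is 3.841.
Since 0.284 < 3.841, we fail to reject the null hypothesis — the data are consistent with the 9:7 ratio.

0.284; consistent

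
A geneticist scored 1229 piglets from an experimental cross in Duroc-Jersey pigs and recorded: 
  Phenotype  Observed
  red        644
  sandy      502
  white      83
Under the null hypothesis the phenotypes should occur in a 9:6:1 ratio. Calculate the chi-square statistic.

7.406

Under the 9:6:1 hypothesis (Σ ratio = 16, N = 1229):
  red: 1229 × 9/16 = 691.3125
  sandy: 1229 × 6/16 = 460.875
  white: 1229 × 1/16 = 76.8125
χ² = Σ (O − E)² / E
  red: (644 − 691.3125)² / 691.3125 = 3.2380
  sandy: (502 − 460.875)² / 460.875 = 3.6697
  white: (83 − 76.8125)² / 76.8125 = 0.4984
χ² = 3.2380 + 3.6697 + 0.4984 = 7.4061 ≈ 7.406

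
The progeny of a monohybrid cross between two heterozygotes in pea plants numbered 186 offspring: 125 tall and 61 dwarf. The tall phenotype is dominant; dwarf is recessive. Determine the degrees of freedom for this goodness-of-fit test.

1

For a monohybrid cross between heterozygotes with complete dominance, the expected phenotypic ratio is 3:1.
A goodness-of-fit test with 2 phenotype classes has df = 2 − 1 = 1.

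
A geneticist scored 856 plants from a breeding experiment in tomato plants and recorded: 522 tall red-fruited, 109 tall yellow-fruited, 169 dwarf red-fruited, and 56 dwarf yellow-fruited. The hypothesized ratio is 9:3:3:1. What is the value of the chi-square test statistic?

Expected counts for N = 856 under a 9:3:3:1 ratio (total parts = 16):
  tall red-fruited: 856 × 9/16 = 481.5
  tall yellow-fruited: 856 × 3/16 = 160.5
  dwarf red-fruited: 856 × 3/16 = 160.5
  dwarf yellow-fruited: 856 × 1/16 = 53.5
χ² = Σ (O − E)² / E
  tall red-fruited: (522 − 481.5)² / 481.5 = 3.4065
  tall yellow-fruited: (109 − 160.5)² / 160.5 = 16.5249
  dwarf red-fruited: (169 − 160.5)² / 160.5 = 0.4502
  dwarf yellow-fruited: (56 − 53.5)² / 53.5 = 0.1168
χ² = 3.4065 + 16.5249 + 0.4502 + 0.1168 = 20.4984 ≈ 20.498

20.498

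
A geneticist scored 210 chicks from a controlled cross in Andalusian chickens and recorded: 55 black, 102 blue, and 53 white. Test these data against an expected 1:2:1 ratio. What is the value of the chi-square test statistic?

0.210

The 1:2:1 ratio has 4 parts, so with N = 210 the expected counts are:
  black: 210 × 1/4 = 52.5
  blue: 210 × 2/4 = 105
  white: 210 × 1/4 = 52.5
χ² = Σ (O − E)² / E
  black: (55 − 52.5)² / 52.5 = 0.1190
  blue: (102 − 105)² / 105 = 0.0857
  white: (53 − 52.5)² / 52.5 = 0.0048
χ² = 0.1190 + 0.0857 + 0.0048 = 0.2095 ≈ 0.210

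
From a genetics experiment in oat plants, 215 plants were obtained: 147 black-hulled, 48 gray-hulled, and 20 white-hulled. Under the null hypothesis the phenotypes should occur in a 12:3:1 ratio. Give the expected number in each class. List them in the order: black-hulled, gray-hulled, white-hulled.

161.25, 40.3125, 13.4375

The 12:3:1 ratio has 16 parts, so with N = 215 the expected counts are:
  black-hulled: 215 × 12/16 = 161.25
  gray-hulled: 215 × 3/16 = 40.3125
  white-hulled: 215 × 1/16 = 13.4375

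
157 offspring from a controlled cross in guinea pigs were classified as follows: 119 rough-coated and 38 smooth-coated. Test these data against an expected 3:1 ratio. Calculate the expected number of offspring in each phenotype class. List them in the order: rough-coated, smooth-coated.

The 3:1 ratio has 4 parts, so with N = 157 the expected counts are:
  rough-coated: 157 × 3/4 = 117.75
  smooth-coated: 157 × 1/4 = 39.25

117.75, 39.25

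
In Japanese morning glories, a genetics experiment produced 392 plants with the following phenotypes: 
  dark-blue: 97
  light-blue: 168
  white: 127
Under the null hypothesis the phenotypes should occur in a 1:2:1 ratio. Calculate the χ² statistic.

Total ratio parts = 4. Expected numbers out of 392:
  dark-blue: 392 × 1/4 = 98
  light-blue: 392 × 2/4 = 196
  white: 392 × 1/4 = 98
χ² = Σ (O − E)² / E
  dark-blue: (97 − 98)² / 98 = 0.0102
  light-blue: (168 − 196)² / 196 = 4.0000
  white: (127 − 98)² / 98 = 8.5816
χ² = 0.0102 + 4.0000 + 8.5816 = 12.5918 ≈ 12.592

12.592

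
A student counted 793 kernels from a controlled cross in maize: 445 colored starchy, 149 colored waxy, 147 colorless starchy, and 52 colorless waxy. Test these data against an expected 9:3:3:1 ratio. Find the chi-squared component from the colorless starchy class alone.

Expected counts for N = 793 under a 9:3:3:1 ratio (total parts = 16):
  colored starchy: 793 × 9/16 = 446.0625
  colored waxy: 793 × 3/16 = 148.6875
  colorless starchy: 793 × 3/16 = 148.6875
  colorless waxy: 793 × 1/16 = 49.5625
Contribution of colorless starchy: (147 − 148.6875)² / 148.6875 = 0.0192

0.019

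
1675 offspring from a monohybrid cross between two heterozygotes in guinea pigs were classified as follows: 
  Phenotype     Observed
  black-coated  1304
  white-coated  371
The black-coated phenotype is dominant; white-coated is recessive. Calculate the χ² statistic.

For a monohybrid cross between heterozygotes with complete dominance, the expected phenotypic ratio is 3:1.
Expected counts for N = 1675 under a 3:1 ratio (total parts = 4):
  black-coated: 1675 × 3/4 = 1256.25
  white-coated: 1675 × 1/4 = 418.75
χ² = Σ (O − E)² / E
  black-coated: (1304 − 1256.25)² / 1256.25 = 1.8150
  white-coated: (371 − 418.75)² / 418.75 = 5.4449
χ² = 1.8150 + 5.4449 = 7.2599 ≈ 7.260

7.260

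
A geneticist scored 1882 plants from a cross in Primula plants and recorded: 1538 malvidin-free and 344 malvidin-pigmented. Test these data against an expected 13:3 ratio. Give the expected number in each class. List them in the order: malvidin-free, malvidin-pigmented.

The 13:3 ratio has 16 parts, so with N = 1882 the expected counts are:
  malvidin-free: 1882 × 13/16 = 1529.125
  malvidin-pigmented: 1882 × 3/16 = 352.875

1529.125, 352.875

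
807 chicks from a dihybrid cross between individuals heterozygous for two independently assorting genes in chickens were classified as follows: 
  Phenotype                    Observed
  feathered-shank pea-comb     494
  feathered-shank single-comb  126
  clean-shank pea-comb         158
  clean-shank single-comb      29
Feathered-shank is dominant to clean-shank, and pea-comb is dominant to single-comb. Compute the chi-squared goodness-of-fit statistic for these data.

A dihybrid F₂ with independent assortment and complete dominance at both loci gives a 9:3:3:1 phenotypic ratio.
Under the 9:3:3:1 hypothesis (Σ ratio = 16, N = 807):
  feathered-shank pea-comb: 807 × 9/16 = 453.9375
  feathered-shank single-comb: 807 × 3/16 = 151.3125
  clean-shank pea-comb: 807 × 3/16 = 151.3125
  clean-shank single-comb: 807 × 1/16 = 50.4375
χ² = Σ (O − E)² / E
  feathered-shank pea-comb: (494 − 453.9375)² / 453.9375 = 3.5357
  feathered-shank single-comb: (126 − 151.3125)² / 151.3125 = 4.2344
  clean-shank pea-comb: (158 − 151.3125)² / 151.3125 = 0.2956
  clean-shank single-comb: (29 − 50.4375)² / 50.4375 = 9.1116
χ² = 3.5357 + 4.2344 + 0.2956 + 9.1116 = 17.1773 ≈ 17.177

17.177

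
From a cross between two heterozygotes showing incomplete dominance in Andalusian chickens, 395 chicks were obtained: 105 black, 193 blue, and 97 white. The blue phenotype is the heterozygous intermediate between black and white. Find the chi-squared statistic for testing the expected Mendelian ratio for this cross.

0.529

With incomplete dominance, a heterozygote × heterozygote cross gives a 1:2:1 phenotypic ratio.
Total ratio parts = 4. Expected numbers out of 395:
  black: 395 × 1/4 = 98.75
  blue: 395 × 2/4 = 197.5
  white: 395 × 1/4 = 98.75
χ² = Σ (O − E)² / E
  black: (105 − 98.75)² / 98.75 = 0.3956
  blue: (193 − 197.5)² / 197.5 = 0.1025
  white: (97 − 98.75)² / 98.75 = 0.0310
χ² = 0.3956 + 0.1025 + 0.0310 = 0.5291 ≈ 0.529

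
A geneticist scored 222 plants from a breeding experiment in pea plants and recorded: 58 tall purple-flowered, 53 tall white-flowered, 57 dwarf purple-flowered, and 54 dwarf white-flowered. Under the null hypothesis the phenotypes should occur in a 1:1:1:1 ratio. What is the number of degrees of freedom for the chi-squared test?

A goodness-of-fit test with 4 phenotype classes has df = 4 − 1 = 3.

3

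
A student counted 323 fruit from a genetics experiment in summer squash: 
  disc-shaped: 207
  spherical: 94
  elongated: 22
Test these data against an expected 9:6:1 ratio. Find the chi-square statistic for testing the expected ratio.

9.764

The 9:6:1 ratio has 16 parts, so with N = 323 the expected counts are:
  disc-shaped: 323 × 9/16 = 181.6875
  spherical: 323 × 6/16 = 121.125
  elongated: 323 × 1/16 = 20.1875
χ² = Σ (O − E)² / E
  disc-shaped: (207 − 181.6875)² / 181.6875 = 3.5265
  spherical: (94 − 121.125)² / 121.125 = 6.0744
  elongated: (22 − 20.1875)² / 20.1875 = 0.1627
χ² = 3.5265 + 6.0744 + 0.1627 = 9.7636 ≈ 9.764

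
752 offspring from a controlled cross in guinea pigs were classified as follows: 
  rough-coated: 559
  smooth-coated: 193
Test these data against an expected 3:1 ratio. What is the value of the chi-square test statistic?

Total ratio parts = 4. Expected numbers out of 752:
  rough-coated: 752 × 3/4 = 564
  smooth-coated: 752 × 1/4 = 188
χ² = Σ (O − E)² / E
  rough-coated: (559 − 564)² / 564 = 0.0443
  smooth-coated: (193 − 188)² / 188 = 0.1330
χ² = 0.0443 + 0.1330 = 0.1773 ≈ 0.177

0.177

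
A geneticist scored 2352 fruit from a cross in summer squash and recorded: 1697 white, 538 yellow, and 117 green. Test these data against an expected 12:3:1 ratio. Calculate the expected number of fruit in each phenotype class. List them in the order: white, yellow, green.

Under the 12:3:1 hypothesis (Σ ratio = 16, N = 2352):
  white: 2352 × 12/16 = 1764
  yellow: 2352 × 3/16 = 441
  green: 2352 × 1/16 = 147

1764, 441, 147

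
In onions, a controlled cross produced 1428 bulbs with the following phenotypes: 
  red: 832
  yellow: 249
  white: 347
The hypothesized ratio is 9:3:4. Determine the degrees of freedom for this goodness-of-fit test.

A goodness-of-fit test with 3 phenotype classes has df = 3 − 1 = 2.

2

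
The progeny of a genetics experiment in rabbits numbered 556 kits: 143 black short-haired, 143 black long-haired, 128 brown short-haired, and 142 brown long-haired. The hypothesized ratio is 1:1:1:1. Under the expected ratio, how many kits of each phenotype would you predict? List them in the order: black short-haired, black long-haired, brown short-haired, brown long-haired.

139, 139, 139, 139

Expected counts for N = 556 under a 1:1:1:1 ratio (total parts = 4):
  black short-haired: 556 × 1/4 = 139
  black long-haired: 556 × 1/4 = 139
  brown short-haired: 556 × 1/4 = 139
  brown long-haired: 556 × 1/4 = 139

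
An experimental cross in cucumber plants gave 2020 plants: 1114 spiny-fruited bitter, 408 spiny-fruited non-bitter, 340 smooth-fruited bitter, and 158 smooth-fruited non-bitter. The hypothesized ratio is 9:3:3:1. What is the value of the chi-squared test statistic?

Total ratio parts = 16. Expected numbers out of 2020:
  spiny-fruited bitter: 2020 × 9/16 = 1136.25
  spiny-fruited non-bitter: 2020 × 3/16 = 378.75
  smooth-fruited bitter: 2020 × 3/16 = 378.75
  smooth-fruited non-bitter: 2020 × 1/16 = 126.25
χ² = Σ (O − E)² / E
  spiny-fruited bitter: (1114 − 1136.25)² / 1136.25 = 0.4357
  spiny-fruited non-bitter: (408 − 378.75)² / 378.75 = 2.2589
  smooth-fruited bitter: (340 − 378.75)² / 378.75 = 3.9645
  smooth-fruited non-bitter: (158 − 126.25)² / 126.25 = 7.9847
χ² = 0.4357 + 2.2589 + 3.9645 + 7.9847 = 14.6438 ≈ 14.644

14.644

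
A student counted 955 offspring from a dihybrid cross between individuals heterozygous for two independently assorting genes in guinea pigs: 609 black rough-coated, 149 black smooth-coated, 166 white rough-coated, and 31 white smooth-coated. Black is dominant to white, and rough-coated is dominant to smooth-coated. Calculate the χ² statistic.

29.388

A dihybrid F₂ with independent assortment and complete dominance at both loci gives a 9:3:3:1 phenotypic ratio.
Total ratio parts = 16. Expected numbers out of 955:
  black rough-coated: 955 × 9/16 = 537.1875
  black smooth-coated: 955 × 3/16 = 179.0625
  white rough-coated: 955 × 3/16 = 179.0625
  white smooth-coated: 955 × 1/16 = 59.6875
χ² = Σ (O − E)² / E
  black rough-coated: (609 − 537.1875)² / 537.1875 = 9.6001
  black smooth-coated: (149 − 179.0625)² / 179.0625 = 5.0471
  white rough-coated: (166 − 179.0625)² / 179.0625 = 0.9529
  white smooth-coated: (31 − 59.6875)² / 59.6875 = 13.7880
χ² = 9.6001 + 5.0471 + 0.9529 + 13.7880 = 29.3881 ≈ 29.388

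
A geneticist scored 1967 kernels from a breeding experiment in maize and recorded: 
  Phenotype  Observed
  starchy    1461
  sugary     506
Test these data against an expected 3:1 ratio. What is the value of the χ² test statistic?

Total ratio parts = 4. Expected numbers out of 1967:
  starchy: 1967 × 3/4 = 1475.25
  sugary: 1967 × 1/4 = 491.75
χ² = Σ (O − E)² / E
  starchy: (1461 − 1475.25)² / 1475.25 = 0.1376
  sugary: (506 − 491.75)² / 491.75 = 0.4129
χ² = 0.1376 + 0.4129 = 0.5505 ≈ 0.551

0.551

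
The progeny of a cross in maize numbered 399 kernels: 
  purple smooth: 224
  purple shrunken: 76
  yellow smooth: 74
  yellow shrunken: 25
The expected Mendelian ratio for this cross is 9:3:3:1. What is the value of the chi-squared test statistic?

Expected counts for N = 399 under a 9:3:3:1 ratio (total parts = 16):
  purple smooth: 399 × 9/16 = 224.4375
  purple shrunken: 399 × 3/16 = 74.8125
  yellow smooth: 399 × 3/16 = 74.8125
  yellow shrunken: 399 × 1/16 = 24.9375
χ² = Σ (O − E)² / E
  purple smooth: (224 − 224.4375)² / 224.4375 = 0.0009
  purple shrunken: (76 − 74.8125)² / 74.8125 = 0.0188
  yellow smooth: (74 − 74.8125)² / 74.8125 = 0.0088
  yellow shrunken: (25 − 24.9375)² / 24.9375 = 0.0002
χ² = 0.0009 + 0.0188 + 0.0088 + 0.0002 = 0.0287 ≈ 0.029

0.029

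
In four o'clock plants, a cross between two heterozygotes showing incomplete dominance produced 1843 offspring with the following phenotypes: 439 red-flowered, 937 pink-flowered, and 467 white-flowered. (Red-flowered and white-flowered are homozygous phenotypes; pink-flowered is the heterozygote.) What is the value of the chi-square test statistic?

1.372

With incomplete dominance, a heterozygote × heterozygote cross gives a 1:2:1 phenotypic ratio.
Under the 1:2:1 hypothesis (Σ ratio = 4, N = 1843):
  red-flowered: 1843 × 1/4 = 460.75
  pink-flowered: 1843 × 2/4 = 921.5
  white-flowered: 1843 × 1/4 = 460.75
χ² = Σ (O − E)² / E
  red-flowered: (439 − 460.75)² / 460.75 = 1.0267
  pink-flowered: (937 − 921.5)² / 921.5 = 0.2607
  white-flowered: (467 − 460.75)² / 460.75 = 0.0848
χ² = 1.0267 + 0.2607 + 0.0848 = 1.3722 ≈ 1.372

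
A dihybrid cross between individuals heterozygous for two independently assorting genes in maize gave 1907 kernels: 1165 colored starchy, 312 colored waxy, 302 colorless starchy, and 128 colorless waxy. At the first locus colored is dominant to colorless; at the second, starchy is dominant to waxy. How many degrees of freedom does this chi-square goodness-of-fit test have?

A dihybrid F₂ with independent assortment and complete dominance at both loci gives a 9:3:3:1 phenotypic ratio.
A goodness-of-fit test with 4 phenotype classes has df = 4 − 1 = 3.

3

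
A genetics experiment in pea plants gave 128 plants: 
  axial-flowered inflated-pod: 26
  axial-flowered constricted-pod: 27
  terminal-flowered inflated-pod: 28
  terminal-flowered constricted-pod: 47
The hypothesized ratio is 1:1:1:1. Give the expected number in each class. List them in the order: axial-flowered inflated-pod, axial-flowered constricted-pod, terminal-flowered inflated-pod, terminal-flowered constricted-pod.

32, 32, 32, 32

The 1:1:1:1 ratio has 4 parts, so with N = 128 the expected counts are:
  axial-flowered inflated-pod: 128 × 1/4 = 32
  axial-flowered constricted-pod: 128 × 1/4 = 32
  terminal-flowered inflated-pod: 128 × 1/4 = 32
  terminal-flowered constricted-pod: 128 × 1/4 = 32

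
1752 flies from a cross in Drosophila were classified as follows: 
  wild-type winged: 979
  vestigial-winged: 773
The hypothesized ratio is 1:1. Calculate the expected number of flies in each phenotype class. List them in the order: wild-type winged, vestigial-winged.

876, 876

Total ratio parts = 2. Expected numbers out of 1752:
  wild-type winged: 1752 × 1/2 = 876
  vestigial-winged: 1752 × 1/2 = 876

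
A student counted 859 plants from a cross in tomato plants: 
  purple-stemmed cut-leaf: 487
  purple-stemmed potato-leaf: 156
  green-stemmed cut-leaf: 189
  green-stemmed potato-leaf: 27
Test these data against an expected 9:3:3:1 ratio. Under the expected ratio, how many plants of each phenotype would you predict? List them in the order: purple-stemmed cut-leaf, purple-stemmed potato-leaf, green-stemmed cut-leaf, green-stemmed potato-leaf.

Expected counts for N = 859 under a 9:3:3:1 ratio (total parts = 16):
  purple-stemmed cut-leaf: 859 × 9/16 = 483.1875
  purple-stemmed potato-leaf: 859 × 3/16 = 161.0625
  green-stemmed cut-leaf: 859 × 3/16 = 161.0625
  green-stemmed potato-leaf: 859 × 1/16 = 53.6875

483.1875, 161.0625, 161.0625, 53.6875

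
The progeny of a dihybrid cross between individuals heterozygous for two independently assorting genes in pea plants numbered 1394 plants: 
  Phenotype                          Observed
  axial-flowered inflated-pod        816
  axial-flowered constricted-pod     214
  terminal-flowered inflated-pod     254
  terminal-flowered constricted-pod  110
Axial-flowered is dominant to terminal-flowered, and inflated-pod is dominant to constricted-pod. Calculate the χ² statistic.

16.097

A dihybrid F₂ with independent assortment and complete dominance at both loci gives a 9:3:3:1 phenotypic ratio.
The 9:3:3:1 ratio has 16 parts, so with N = 1394 the expected counts are:
  axial-flowered inflated-pod: 1394 × 9/16 = 784.125
  axial-flowered constricted-pod: 1394 × 3/16 = 261.375
  terminal-flowered inflated-pod: 1394 × 3/16 = 261.375
  terminal-flowered constricted-pod: 1394 × 1/16 = 87.125
χ² = Σ (O − E)² / E
  axial-flowered inflated-pod: (816 − 784.125)² / 784.125 = 1.2957
  axial-flowered constricted-pod: (214 − 261.375)² / 261.375 = 8.5869
  terminal-flowered inflated-pod: (254 − 261.375)² / 261.375 = 0.2081
  terminal-flowered constricted-pod: (110 − 87.125)² / 87.125 = 6.0059
χ² = 1.2957 + 8.5869 + 0.2081 + 6.0059 = 16.0966 ≈ 16.097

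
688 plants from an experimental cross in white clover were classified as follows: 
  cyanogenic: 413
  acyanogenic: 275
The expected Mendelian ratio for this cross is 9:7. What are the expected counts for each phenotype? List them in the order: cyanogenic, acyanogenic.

Total ratio parts = 16. Expected numbers out of 688:
  cyanogenic: 688 × 9/16 = 387
  acyanogenic: 688 × 7/16 = 301

387, 301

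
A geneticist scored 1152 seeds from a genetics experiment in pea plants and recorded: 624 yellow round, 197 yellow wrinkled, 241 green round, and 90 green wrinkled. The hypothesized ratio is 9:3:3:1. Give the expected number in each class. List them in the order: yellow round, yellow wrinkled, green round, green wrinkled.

648, 216, 216, 72

Expected counts for N = 1152 under a 9:3:3:1 ratio (total parts = 16):
  yellow round: 1152 × 9/16 = 648
  yellow wrinkled: 1152 × 3/16 = 216
  green round: 1152 × 3/16 = 216
  green wrinkled: 1152 × 1/16 = 72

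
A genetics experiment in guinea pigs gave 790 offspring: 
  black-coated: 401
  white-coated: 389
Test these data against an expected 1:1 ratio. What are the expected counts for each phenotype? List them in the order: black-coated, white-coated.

395, 395

Under the 1:1 hypothesis (Σ ratio = 2, N = 790):
  black-coated: 790 × 1/2 = 395
  white-coated: 790 × 1/2 = 395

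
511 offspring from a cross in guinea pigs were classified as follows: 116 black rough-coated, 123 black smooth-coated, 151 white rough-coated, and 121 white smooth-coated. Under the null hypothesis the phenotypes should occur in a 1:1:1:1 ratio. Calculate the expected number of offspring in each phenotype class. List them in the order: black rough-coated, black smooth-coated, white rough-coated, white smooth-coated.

127.75, 127.75, 127.75, 127.75

The 1:1:1:1 ratio has 4 parts, so with N = 511 the expected counts are:
  black rough-coated: 511 × 1/4 = 127.75
  black smooth-coated: 511 × 1/4 = 127.75
  white rough-coated: 511 × 1/4 = 127.75
  white smooth-coated: 511 × 1/4 = 127.75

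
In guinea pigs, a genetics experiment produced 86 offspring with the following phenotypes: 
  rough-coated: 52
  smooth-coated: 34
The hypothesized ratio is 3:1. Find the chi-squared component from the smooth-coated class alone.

7.267

Under the 3:1 hypothesis (Σ ratio = 4, N = 86):
  rough-coated: 86 × 3/4 = 64.5
  smooth-coated: 86 × 1/4 = 21.5
Contribution of smooth-coated: (34 − 21.5)² / 21.5 = 7.2674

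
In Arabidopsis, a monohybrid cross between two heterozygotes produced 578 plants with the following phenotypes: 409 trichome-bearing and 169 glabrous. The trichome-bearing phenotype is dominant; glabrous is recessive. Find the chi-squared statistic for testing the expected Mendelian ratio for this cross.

5.539

For a monohybrid cross between heterozygotes with complete dominance, the expected phenotypic ratio is 3:1.
Under the 3:1 hypothesis (Σ ratio = 4, N = 578):
  trichome-bearing: 578 × 3/4 = 433.5
  glabrous: 578 × 1/4 = 144.5
χ² = Σ (O − E)² / E
  trichome-bearing: (409 − 433.5)² / 433.5 = 1.3847
  glabrous: (169 − 144.5)² / 144.5 = 4.1540
χ² = 1.3847 + 4.1540 = 5.5387 ≈ 5.539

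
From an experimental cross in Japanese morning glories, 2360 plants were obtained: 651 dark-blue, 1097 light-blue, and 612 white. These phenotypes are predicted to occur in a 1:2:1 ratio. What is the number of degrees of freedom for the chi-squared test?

A goodness-of-fit test with 3 phenotype classes has df = 3 − 1 = 2.

2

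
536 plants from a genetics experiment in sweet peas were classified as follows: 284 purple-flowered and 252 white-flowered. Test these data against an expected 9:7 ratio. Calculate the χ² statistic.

2.322

Under the 9:7 hypothesis (Σ ratio = 16, N = 536):
  purple-flowered: 536 × 9/16 = 301.5
  white-flowered: 536 × 7/16 = 234.5
χ² = Σ (O − E)² / E
  purple-flowered: (284 − 301.5)² / 301.5 = 1.0158
  white-flowered: (252 − 234.5)² / 234.5 = 1.3060
χ² = 1.0158 + 1.3060 = 2.3218 ≈ 2.322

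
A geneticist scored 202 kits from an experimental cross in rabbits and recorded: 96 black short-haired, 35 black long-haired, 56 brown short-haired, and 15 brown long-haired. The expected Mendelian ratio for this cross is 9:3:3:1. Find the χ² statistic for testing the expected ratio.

12.073

Under the 9:3:3:1 hypothesis (Σ ratio = 16, N = 202):
  black short-haired: 202 × 9/16 = 113.625
  black long-haired: 202 × 3/16 = 37.875
  brown short-haired: 202 × 3/16 = 37.875
  brown long-haired: 202 × 1/16 = 12.625
χ² = Σ (O − E)² / E
  black short-haired: (96 − 113.625)² / 113.625 = 2.7339
  black long-haired: (35 − 37.875)² / 37.875 = 0.2182
  brown short-haired: (56 − 37.875)² / 37.875 = 8.6737
  brown long-haired: (15 − 12.625)² / 12.625 = 0.4468
χ² = 2.7339 + 0.2182 + 8.6737 + 0.4468 = 12.0726 ≈ 12.073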